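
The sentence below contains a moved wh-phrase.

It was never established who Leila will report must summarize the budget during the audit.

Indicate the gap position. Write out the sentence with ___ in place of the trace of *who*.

It was never established who Leila will report ___ must summarize the budget during the audit.

Underlying clause: Leila will report who must summarize the budget during the audit.
'who' functions as the subject of the clause embedded under 'report'. The gap is right after 'report'.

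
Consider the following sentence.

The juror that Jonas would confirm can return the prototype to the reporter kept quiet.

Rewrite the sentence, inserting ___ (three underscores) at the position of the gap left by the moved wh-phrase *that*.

The filler 'that' is interpreted as the subject of the clause embedded under 'confirm'. The gap is right after 'confirm'.

The juror that Jonas would confirm ___ can return the prototype to the reporter kept quiet.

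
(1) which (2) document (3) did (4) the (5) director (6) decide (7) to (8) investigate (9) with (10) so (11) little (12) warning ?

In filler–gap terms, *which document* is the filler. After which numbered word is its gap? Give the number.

In situ: The director did decide to investigate which document with so little warning.
'which document' is the direct object of 'investigate'. It moves to the left edge, and the trace sits right after 'investigate':
Which document did the director decide to investigate ___ with so little warning?
'investigate' is word 8.

8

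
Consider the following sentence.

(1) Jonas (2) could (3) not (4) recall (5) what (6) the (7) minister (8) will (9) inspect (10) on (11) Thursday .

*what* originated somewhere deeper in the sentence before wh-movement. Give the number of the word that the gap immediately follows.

9

Pre-movement form: The minister will inspect what on Thursday.
'what' functions as the direct object of 'inspect'. It moves to the left edge, and the trace sits right after 'inspect':
Jonas could not recall what the minister will inspect ___ on Thursday.
'inspect' is word 9.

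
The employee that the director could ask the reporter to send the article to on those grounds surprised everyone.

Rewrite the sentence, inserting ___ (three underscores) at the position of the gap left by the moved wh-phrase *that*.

'that' functions as the object of the preposition 'to' (recipient of 'send'). The gap is right after 'to'.

The employee that the director could ask the reporter to send the article to ___ on those grounds surprised everyone.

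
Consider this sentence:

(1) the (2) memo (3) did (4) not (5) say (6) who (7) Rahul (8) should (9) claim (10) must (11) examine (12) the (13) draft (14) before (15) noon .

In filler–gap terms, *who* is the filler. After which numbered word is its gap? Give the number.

Before movement: Rahul should claim who must examine the draft before noon.
'who' functions as the subject of the clause embedded under 'claim'. Wh-movement fronts it, leaving a gap right after 'claim':
The memo did not say who Rahul should claim ___ must examine the draft before noon.
'claim' is word 9.

9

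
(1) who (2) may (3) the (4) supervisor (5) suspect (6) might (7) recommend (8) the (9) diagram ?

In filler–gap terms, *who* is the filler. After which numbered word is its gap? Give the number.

5

Underlying clause: The supervisor may suspect who might recommend the diagram.
'who' is the subject of the clause embedded under 'suspect'. Fronting leaves a gap immediately after 'suspect':
Who may the supervisor suspect ___ might recommend the diagram?
'suspect' is word 5.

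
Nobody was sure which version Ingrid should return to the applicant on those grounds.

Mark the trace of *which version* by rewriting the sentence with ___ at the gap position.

Nobody was sure which version Ingrid should return ___ to the applicant on those grounds.

Pre-movement form: Ingrid should return which version to the applicant on those grounds.
The filler 'which version' is interpreted as the direct object of 'return'. The gap is right after 'return'.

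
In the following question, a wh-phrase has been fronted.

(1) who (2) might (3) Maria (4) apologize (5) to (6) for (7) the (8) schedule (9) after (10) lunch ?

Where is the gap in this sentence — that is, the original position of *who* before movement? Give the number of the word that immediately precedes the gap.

5

Pre-movement form: Maria might apologize to who for the schedule after lunch.
'who' functions as the object of the preposition 'to'. Fronting leaves a gap immediately after 'to':
Who might Maria apologize to ___ for the schedule after lunch?
'to' is word 5.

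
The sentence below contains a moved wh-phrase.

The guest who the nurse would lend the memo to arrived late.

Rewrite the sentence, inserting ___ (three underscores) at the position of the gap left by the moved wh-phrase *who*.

'who' is the object of the preposition 'to' (recipient of 'lend'). The gap is right after 'to'.

The guest who the nurse would lend the memo to ___ arrived late.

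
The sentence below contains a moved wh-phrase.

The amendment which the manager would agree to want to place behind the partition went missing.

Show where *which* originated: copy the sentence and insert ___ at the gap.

'which' functions as the direct object of 'place'. The gap is right after 'place'.

The amendment which the manager would agree to want to place ___ behind the partition went missing.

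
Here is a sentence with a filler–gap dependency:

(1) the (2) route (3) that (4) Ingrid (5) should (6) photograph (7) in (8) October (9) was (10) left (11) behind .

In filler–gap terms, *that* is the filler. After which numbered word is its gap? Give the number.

6

'that' is the direct object of 'photograph'. Fronting leaves a gap immediately after 'photograph':
The route that Ingrid should photograph ___ in October was left behind.
'photograph' is word 6.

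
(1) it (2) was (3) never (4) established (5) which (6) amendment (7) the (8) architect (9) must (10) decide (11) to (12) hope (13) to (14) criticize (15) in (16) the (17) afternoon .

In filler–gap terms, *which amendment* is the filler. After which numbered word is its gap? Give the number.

14

Before movement: The architect must decide to hope to criticize which amendment in the afternoon.
The filler 'which amendment' is interpreted as the direct object of 'criticize'. It moves to the left edge, and the trace sits right after 'criticize':
It was never established which amendment the architect must decide to hope to criticize ___ in the afternoon.
'criticize' is word 14.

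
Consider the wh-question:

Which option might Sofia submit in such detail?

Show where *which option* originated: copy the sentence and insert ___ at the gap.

Which option might Sofia submit ___ in such detail?

Pre-movement form: Sofia might submit which option in such detail.
'which option' functions as the direct object of 'submit'. The gap is right after 'submit'.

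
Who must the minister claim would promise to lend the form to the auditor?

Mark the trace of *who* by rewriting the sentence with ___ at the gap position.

Who must the minister claim ___ would promise to lend the form to the auditor?

Pre-movement form: The minister must claim who would promise to lend the form to the auditor.
'who' is the subject of the clause embedded under 'claim'. The gap is right after 'claim'.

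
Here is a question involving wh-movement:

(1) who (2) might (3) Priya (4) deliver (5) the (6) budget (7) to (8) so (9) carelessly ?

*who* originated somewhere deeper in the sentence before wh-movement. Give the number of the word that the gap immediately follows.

7

In situ: Priya might deliver the budget to who so carelessly.
'who' functions as the object of the preposition 'to' (recipient of 'deliver'). It moves to the left edge, and the trace sits right after 'to':
Who might Priya deliver the budget to ___ so carelessly?
'to' is word 7.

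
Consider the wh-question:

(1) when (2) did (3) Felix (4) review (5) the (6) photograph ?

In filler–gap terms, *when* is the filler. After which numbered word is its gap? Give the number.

6

Underlying clause: Felix did review the photograph when.
The filler 'when' is interpreted as the temporal adjunct. Wh-movement fronts it, leaving a gap right after 'photograph':
When did Felix review the photograph ___?
'photograph' is word 6.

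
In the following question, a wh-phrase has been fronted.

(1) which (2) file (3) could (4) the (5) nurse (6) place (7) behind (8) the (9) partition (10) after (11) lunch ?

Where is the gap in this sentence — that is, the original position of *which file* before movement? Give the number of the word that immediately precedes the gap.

6

Underlying clause: The nurse could place which file behind the partition after lunch.
The filler 'which file' is interpreted as the direct object of 'place'. It moves to the left edge, and the trace sits right after 'place':
Which file could the nurse place ___ behind the partition after lunch?
'place' is word 6.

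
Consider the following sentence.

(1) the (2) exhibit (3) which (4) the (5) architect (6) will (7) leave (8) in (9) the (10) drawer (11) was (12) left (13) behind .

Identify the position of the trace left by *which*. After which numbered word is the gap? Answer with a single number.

7

The filler 'which' is interpreted as the direct object of 'leave'. Wh-movement fronts it, leaving a gap right after 'leave':
The exhibit which the architect will leave ___ in the drawer was left behind.
'leave' is word 7.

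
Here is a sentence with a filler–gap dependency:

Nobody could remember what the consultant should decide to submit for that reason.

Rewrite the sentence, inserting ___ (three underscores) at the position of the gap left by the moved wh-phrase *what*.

Underlying clause: The consultant should decide to submit what for that reason.
'what' is the direct object of 'submit'. The gap is right after 'submit'.

Nobody could remember what the consultant should decide to submit ___ for that reason.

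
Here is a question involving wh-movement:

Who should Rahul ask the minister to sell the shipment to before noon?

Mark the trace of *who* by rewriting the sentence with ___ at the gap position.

Who should Rahul ask the minister to sell the shipment to ___ before noon?

Underlying clause: Rahul should ask the minister to sell the shipment to who before noon.
'who' functions as the object of the preposition 'to' (recipient of 'sell'). The gap is right after 'to'.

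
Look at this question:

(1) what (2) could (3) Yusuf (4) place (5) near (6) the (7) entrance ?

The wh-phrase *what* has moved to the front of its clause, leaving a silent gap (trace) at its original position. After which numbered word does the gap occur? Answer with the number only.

4

In situ: Yusuf could place what near the entrance.
The filler 'what' is interpreted as the direct object of 'place'. It moves to the left edge, and the trace sits right after 'place':
What could Yusuf place ___ near the entrance?
'place' is word 4.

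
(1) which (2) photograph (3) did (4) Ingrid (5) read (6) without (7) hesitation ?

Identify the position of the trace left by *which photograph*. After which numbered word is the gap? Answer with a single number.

Pre-movement form: Ingrid did read which photograph without hesitation.
'which photograph' functions as the direct object of 'read'. Wh-movement fronts it, leaving a gap right after 'read':
Which photograph did Ingrid read ___ without hesitation?
'read' is word 5.

5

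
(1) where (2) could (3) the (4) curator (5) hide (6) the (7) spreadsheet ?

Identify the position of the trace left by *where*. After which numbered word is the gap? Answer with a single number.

Before movement: The curator could hide the spreadsheet where.
'where' functions as the locative complement of 'hide'. Wh-movement fronts it, leaving a gap right after 'spreadsheet':
Where could the curator hide the spreadsheet ___?
'spreadsheet' is word 7.

7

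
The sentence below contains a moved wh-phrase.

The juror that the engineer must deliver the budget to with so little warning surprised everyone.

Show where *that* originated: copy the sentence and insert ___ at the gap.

The juror that the engineer must deliver the budget to ___ with so little warning surprised everyone.

The filler 'that' is interpreted as the object of the preposition 'to' (recipient of 'deliver'). The gap is right after 'to'.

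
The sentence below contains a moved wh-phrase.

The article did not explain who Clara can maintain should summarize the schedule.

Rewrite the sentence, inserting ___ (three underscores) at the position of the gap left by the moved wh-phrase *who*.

The article did not explain who Clara can maintain ___ should summarize the schedule.

Underlying clause: Clara can maintain who should summarize the schedule.
'who' functions as the subject of the clause embedded under 'maintain'. The gap is right after 'maintain'.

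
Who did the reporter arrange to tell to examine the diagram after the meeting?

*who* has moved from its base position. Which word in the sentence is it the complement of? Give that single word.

tell

Underlying clause: The reporter did arrange to tell who to examine the diagram after the meeting.
'who' functions as the direct object of 'tell'. Wh-movement fronts it, leaving a gap right after 'tell':
Who did the reporter arrange to tell ___ to examine the diagram after the meeting?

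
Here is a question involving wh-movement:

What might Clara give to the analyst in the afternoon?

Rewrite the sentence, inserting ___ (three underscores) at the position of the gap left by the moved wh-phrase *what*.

What might Clara give ___ to the analyst in the afternoon?

Before movement: Clara might give what to the analyst in the afternoon.
'what' functions as the direct object of 'give'. The gap is right after 'give'.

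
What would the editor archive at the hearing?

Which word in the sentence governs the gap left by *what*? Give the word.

Before movement: The editor would archive what at the hearing.
'what' functions as the direct object of 'archive'. Wh-movement fronts it, leaving a gap right after 'archive':
What would the editor archive ___ at the hearing?

archive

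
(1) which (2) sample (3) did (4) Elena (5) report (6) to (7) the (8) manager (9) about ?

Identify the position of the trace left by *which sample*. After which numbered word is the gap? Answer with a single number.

Before movement: Elena did report to the manager about which sample.
'which sample' functions as the object of the preposition 'about'. Wh-movement fronts it, leaving a gap right after 'about':
Which sample did Elena report to the manager about ___?
'about' is word 9.

9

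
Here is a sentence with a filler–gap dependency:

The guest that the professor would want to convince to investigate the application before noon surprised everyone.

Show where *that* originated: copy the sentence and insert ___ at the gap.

'that' functions as the direct object of 'convince'. The gap is right after 'convince'.

The guest that the professor would want to convince ___ to investigate the application before noon surprised everyone.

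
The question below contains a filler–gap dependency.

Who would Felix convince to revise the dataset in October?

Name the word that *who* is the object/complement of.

convince

In situ: Felix would convince who to revise the dataset in October.
'who' is the direct object of 'convince'. Fronting leaves a gap immediately after 'convince':
Who would Felix convince ___ to revise the dataset in October?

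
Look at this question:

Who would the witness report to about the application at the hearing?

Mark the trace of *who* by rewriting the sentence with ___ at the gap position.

Who would the witness report to ___ about the application at the hearing?

Pre-movement form: The witness would report to who about the application at the hearing.
'who' is the object of the preposition 'to'. The gap is right after 'to'.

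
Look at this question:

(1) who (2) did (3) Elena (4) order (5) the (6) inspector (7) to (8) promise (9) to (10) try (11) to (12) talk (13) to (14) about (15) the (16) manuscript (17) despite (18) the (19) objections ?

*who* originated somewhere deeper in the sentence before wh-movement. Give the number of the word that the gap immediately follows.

13

Before movement: Elena did order the inspector to promise to try to talk to who about the manuscript despite the objections.
'who' functions as the object of the preposition 'to'. It moves to the left edge, and the trace sits right after 'to':
Who did Elena order the inspector to promise to try to talk to ___ about the manuscript despite the objections?
'to' is word 13.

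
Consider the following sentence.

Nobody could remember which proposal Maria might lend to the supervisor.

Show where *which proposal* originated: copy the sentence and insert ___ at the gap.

In situ: Maria might lend which proposal to the supervisor.
'which proposal' functions as the direct object of 'lend'. The gap is right after 'lend'.

Nobody could remember which proposal Maria might lend ___ to the supervisor.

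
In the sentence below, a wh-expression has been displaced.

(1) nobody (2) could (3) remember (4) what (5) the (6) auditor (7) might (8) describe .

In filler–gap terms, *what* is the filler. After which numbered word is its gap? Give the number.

8

Underlying clause: The auditor might describe what.
The filler 'what' is interpreted as the direct object of 'describe'. Wh-movement fronts it, leaving a gap right after 'describe':
Nobody could remember what the auditor might describe ___.
'describe' is word 8.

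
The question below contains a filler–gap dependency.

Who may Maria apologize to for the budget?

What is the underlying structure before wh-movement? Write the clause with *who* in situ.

Maria may apologize to who for the budget.

'who' is the object of the preposition 'to'. Wh-movement fronts it, leaving a gap right after 'to':
Who may Maria apologize to ___ for the budget?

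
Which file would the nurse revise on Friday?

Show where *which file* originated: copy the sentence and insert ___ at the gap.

Underlying clause: The nurse would revise which file on Friday.
The filler 'which file' is interpreted as the direct object of 'revise'. The gap is right after 'revise'.

Which file would the nurse revise ___ on Friday?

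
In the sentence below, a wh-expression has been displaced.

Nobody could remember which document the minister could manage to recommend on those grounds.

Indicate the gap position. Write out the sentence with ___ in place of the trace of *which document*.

Nobody could remember which document the minister could manage to recommend ___ on those grounds.

In situ: The minister could manage to recommend which document on those grounds.
The filler 'which document' is interpreted as the direct object of 'recommend'. The gap is right after 'recommend'.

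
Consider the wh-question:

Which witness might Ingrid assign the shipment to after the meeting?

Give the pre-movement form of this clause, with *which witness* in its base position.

Ingrid might assign the shipment to which witness after the meeting.

The filler 'which witness' is interpreted as the object of the preposition 'to' (recipient of 'assign'). Fronting leaves a gap immediately after 'to':
Which witness might Ingrid assign the shipment to ___ after the meeting?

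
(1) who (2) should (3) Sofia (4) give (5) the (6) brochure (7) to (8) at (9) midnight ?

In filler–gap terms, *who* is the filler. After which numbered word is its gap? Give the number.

Before movement: Sofia should give the brochure to who at midnight.
The filler 'who' is interpreted as the object of the preposition 'to' (recipient of 'give'). Fronting leaves a gap immediately after 'to':
Who should Sofia give the brochure to ___ at midnight?
'to' is word 7.

7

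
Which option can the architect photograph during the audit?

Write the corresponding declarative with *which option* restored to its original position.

The architect can photograph which option during the audit.

The filler 'which option' is interpreted as the direct object of 'photograph'. Fronting leaves a gap immediately after 'photograph':
Which option can the architect photograph ___ during the audit?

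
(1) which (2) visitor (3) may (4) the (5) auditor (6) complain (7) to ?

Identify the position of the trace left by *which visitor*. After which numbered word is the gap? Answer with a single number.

Before movement: The auditor may complain to which visitor.
'which visitor' functions as the object of the preposition 'to'. Fronting leaves a gap immediately after 'to':
Which visitor may the auditor complain to ___?
'to' is word 7.

7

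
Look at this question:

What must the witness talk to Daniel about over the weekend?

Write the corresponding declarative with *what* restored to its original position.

'what' functions as the object of the preposition 'about'. Wh-movement fronts it, leaving a gap right after 'about':
What must the witness talk to Daniel about ___ over the weekend?

The witness must talk to Daniel about what over the weekend.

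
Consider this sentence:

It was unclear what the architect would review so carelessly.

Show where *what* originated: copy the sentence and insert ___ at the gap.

It was unclear what the architect would review ___ so carelessly.

Underlying clause: The architect would review what so carelessly.
The filler 'what' is interpreted as the direct object of 'review'. The gap is right after 'review'.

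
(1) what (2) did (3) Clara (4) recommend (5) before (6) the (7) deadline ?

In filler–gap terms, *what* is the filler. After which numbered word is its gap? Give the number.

4

Before movement: Clara did recommend what before the deadline.
'what' functions as the direct object of 'recommend'. It moves to the left edge, and the trace sits right after 'recommend':
What did Clara recommend ___ before the deadline?
'recommend' is word 4.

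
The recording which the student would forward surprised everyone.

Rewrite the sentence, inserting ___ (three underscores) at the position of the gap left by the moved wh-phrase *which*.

'which' functions as the direct object of 'forward'. The gap is right after 'forward'.

The recording which the student would forward ___ surprised everyone.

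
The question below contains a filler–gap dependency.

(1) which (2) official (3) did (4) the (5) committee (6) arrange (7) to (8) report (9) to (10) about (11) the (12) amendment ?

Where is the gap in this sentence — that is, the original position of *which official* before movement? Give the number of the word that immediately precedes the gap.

9

Pre-movement form: The committee did arrange to report to which official about the amendment.
The filler 'which official' is interpreted as the object of the preposition 'to'. Fronting leaves a gap immediately after 'to':
Which official did the committee arrange to report to ___ about the amendment?
'to' is word 9.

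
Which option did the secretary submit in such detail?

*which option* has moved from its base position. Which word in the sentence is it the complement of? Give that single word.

In situ: The secretary did submit which option in such detail.
'which option' is the direct object of 'submit'. It moves to the left edge, and the trace sits right after 'submit':
Which option did the secretary submit ___ in such detail?

submit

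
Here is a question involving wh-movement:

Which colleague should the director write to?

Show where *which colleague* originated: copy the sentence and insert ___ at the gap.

In situ: The director should write to which colleague.
'which colleague' is the object of the preposition 'to'. The gap is right after 'to'.

Which colleague should the director write to ___?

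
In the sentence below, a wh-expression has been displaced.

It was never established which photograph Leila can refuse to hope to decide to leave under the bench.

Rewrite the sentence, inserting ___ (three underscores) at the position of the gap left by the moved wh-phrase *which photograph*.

In situ: Leila can refuse to hope to decide to leave which photograph under the bench.
The filler 'which photograph' is interpreted as the direct object of 'leave'. The gap is right after 'leave'.

It was never established which photograph Leila can refuse to hope to decide to leave ___ under the bench.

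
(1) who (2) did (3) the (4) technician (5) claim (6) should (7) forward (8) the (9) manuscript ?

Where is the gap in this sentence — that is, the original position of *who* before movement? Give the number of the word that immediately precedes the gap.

5

Underlying clause: The technician did claim who should forward the manuscript.
'who' functions as the subject of the clause embedded under 'claim'. Fronting leaves a gap immediately after 'claim':
Who did the technician claim ___ should forward the manuscript?
'claim' is word 5.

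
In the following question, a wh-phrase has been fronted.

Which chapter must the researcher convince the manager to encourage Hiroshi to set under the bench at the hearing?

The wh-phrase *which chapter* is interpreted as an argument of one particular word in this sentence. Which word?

set

Underlying clause: The researcher must convince the manager to encourage Hiroshi to set which chapter under the bench at the hearing.
The filler 'which chapter' is interpreted as the direct object of 'set'. Fronting leaves a gap immediately after 'set':
Which chapter must the researcher convince the manager to encourage Hiroshi to set ___ under the bench at the hearing?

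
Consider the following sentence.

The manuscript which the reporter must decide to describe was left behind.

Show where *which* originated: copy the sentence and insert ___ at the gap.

The manuscript which the reporter must decide to describe ___ was left behind.

'which' functions as the direct object of 'describe'. The gap is right after 'describe'.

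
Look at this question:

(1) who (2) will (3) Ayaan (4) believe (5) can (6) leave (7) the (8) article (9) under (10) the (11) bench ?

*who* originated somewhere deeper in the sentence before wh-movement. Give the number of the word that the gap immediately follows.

Before movement: Ayaan will believe who can leave the article under the bench.
The filler 'who' is interpreted as the subject of the clause embedded under 'believe'. It moves to the left edge, and the trace sits right after 'believe':
Who will Ayaan believe ___ can leave the article under the bench?
'believe' is word 4.

4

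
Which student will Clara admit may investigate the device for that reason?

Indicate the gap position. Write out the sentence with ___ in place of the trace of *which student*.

Pre-movement form: Clara will admit which student may investigate the device for that reason.
'which student' functions as the subject of the clause embedded under 'admit'. The gap is right after 'admit'.

Which student will Clara admit ___ may investigate the device for that reason?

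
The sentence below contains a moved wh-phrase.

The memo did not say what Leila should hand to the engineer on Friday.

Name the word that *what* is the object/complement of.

hand

In situ: Leila should hand what to the engineer on Friday.
The filler 'what' is interpreted as the direct object of 'hand'. Fronting leaves a gap immediately after 'hand':
The memo did not say what Leila should hand ___ to the engineer on Friday.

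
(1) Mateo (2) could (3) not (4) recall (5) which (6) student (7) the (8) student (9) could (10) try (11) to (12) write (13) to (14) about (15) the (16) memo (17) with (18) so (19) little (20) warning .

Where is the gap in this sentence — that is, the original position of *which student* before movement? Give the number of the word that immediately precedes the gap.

13

Pre-movement form: The student could try to write to which student about the memo with so little warning.
'which student' is the object of the preposition 'to'. It moves to the left edge, and the trace sits right after 'to':
Mateo could not recall which student the student could try to write to ___ about the memo with so little warning.
'to' is word 13.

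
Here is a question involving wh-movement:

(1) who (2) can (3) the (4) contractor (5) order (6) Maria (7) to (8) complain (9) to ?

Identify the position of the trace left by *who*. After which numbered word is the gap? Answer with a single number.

Underlying clause: The contractor can order Maria to complain to who.
The filler 'who' is interpreted as the object of the preposition 'to'. It moves to the left edge, and the trace sits right after 'to':
Who can the contractor order Maria to complain to ___?
'to' is word 9.

9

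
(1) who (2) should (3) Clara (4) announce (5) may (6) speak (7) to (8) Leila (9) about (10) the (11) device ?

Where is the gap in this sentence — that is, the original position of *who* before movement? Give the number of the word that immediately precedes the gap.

In situ: Clara should announce who may speak to Leila about the device.
The filler 'who' is interpreted as the subject of the clause embedded under 'announce'. Fronting leaves a gap immediately after 'announce':
Who should Clara announce ___ may speak to Leila about the device?
'announce' is word 4.

4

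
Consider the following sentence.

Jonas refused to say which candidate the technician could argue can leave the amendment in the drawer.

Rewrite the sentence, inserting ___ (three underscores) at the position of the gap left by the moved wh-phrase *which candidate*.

Jonas refused to say which candidate the technician could argue ___ can leave the amendment in the drawer.

Before movement: The technician could argue which candidate can leave the amendment in the drawer.
'which candidate' functions as the subject of the clause embedded under 'argue'. The gap is right after 'argue'.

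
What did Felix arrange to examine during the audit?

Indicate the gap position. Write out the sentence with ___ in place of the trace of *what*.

Pre-movement form: Felix did arrange to examine what during the audit.
The filler 'what' is interpreted as the direct object of 'examine'. The gap is right after 'examine'.

What did Felix arrange to examine ___ during the audit?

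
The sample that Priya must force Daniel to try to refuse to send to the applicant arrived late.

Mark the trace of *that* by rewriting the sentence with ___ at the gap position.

'that' functions as the direct object of 'send'. The gap is right after 'send'.

The sample that Priya must force Daniel to try to refuse to send ___ to the applicant arrived late.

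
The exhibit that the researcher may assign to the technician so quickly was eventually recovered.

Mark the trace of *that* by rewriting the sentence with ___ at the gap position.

The filler 'that' is interpreted as the direct object of 'assign'. The gap is right after 'assign'.

The exhibit that the researcher may assign ___ to the technician so quickly was eventually recovered.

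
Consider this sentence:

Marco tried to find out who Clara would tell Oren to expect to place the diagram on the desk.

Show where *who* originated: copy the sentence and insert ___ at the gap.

Marco tried to find out who Clara would tell Oren to expect ___ to place the diagram on the desk.

Underlying clause: Clara would tell Oren to expect who to place the diagram on the desk.
'who' is the direct object of 'expect'. The gap is right after 'expect'.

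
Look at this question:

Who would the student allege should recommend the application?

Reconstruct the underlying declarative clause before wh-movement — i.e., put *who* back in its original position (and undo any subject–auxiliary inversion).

'who' functions as the subject of the clause embedded under 'allege'. It moves to the left edge, and the trace sits right after 'allege':
Who would the student allege ___ should recommend the application?

The student would allege who should recommend the application.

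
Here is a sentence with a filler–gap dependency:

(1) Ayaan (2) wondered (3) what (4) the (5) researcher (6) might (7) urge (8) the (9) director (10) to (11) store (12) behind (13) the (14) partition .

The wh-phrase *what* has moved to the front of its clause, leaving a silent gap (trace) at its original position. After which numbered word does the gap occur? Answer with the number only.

11

Underlying clause: The researcher might urge the director to store what behind the partition.
'what' functions as the direct object of 'store'. Fronting leaves a gap immediately after 'store':
Ayaan wondered what the researcher might urge the director to store ___ behind the partition.
'store' is word 11.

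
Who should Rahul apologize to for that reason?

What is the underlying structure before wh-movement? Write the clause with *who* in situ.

Rahul should apologize to who for that reason.

'who' functions as the object of the preposition 'to'. It moves to the left edge, and the trace sits right after 'to':
Who should Rahul apologize to ___ for that reason?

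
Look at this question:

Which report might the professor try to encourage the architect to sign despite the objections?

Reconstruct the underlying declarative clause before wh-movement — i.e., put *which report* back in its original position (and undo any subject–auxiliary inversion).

'which report' functions as the direct object of 'sign'. It moves to the left edge, and the trace sits right after 'sign':
Which report might the professor try to encourage the architect to sign ___ despite the objections?

The professor might try to encourage the architect to sign which report despite the objections.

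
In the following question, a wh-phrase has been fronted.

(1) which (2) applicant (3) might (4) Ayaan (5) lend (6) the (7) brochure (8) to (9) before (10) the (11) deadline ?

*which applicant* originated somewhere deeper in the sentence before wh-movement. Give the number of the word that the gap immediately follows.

8

Pre-movement form: Ayaan might lend the brochure to which applicant before the deadline.
'which applicant' is the object of the preposition 'to' (recipient of 'lend'). It moves to the left edge, and the trace sits right after 'to':
Which applicant might Ayaan lend the brochure to ___ before the deadline?
'to' is word 8.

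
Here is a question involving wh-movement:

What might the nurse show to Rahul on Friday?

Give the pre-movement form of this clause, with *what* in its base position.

The nurse might show what to Rahul on Friday.

'what' is the direct object of 'show'. Fronting leaves a gap immediately after 'show':
What might the nurse show ___ to Rahul on Friday?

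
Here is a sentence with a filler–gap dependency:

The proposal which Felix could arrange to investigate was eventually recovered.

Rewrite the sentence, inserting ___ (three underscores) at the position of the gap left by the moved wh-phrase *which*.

The proposal which Felix could arrange to investigate ___ was eventually recovered.

The filler 'which' is interpreted as the direct object of 'investigate'. The gap is right after 'investigate'.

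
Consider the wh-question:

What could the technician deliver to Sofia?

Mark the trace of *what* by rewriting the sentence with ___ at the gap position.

Underlying clause: The technician could deliver what to Sofia.
The filler 'what' is interpreted as the direct object of 'deliver'. The gap is right after 'deliver'.

What could the technician deliver ___ to Sofia?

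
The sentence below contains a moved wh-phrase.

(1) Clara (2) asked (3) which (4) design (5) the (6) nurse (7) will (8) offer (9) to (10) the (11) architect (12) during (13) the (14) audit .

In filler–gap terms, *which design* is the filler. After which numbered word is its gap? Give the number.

In situ: The nurse will offer which design to the architect during the audit.
The filler 'which design' is interpreted as the direct object of 'offer'. Fronting leaves a gap immediately after 'offer':
Clara asked which design the nurse will offer ___ to the architect during the audit.
'offer' is word 8.

8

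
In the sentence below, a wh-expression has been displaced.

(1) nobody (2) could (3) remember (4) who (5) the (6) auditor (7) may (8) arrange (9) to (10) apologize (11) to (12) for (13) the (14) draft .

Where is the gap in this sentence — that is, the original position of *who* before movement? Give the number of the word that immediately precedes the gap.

Underlying clause: The auditor may arrange to apologize to who for the draft.
'who' is the object of the preposition 'to'. Fronting leaves a gap immediately after 'to':
Nobody could remember who the auditor may arrange to apologize to ___ for the draft.
'to' is word 11.

11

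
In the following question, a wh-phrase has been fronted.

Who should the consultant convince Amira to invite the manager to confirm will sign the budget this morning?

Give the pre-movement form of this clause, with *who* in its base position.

The consultant should convince Amira to invite the manager to confirm who will sign the budget this morning.

'who' functions as the subject of the clause embedded under 'confirm'. Wh-movement fronts it, leaving a gap right after 'confirm':
Who should the consultant convince Amira to invite the manager to confirm ___ will sign the budget this morning?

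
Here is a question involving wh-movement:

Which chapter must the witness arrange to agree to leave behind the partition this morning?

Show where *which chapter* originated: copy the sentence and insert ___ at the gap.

Which chapter must the witness arrange to agree to leave ___ behind the partition this morning?

In situ: The witness must arrange to agree to leave which chapter behind the partition this morning.
'which chapter' functions as the direct object of 'leave'. The gap is right after 'leave'.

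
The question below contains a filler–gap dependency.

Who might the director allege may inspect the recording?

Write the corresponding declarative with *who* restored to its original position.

'who' is the subject of the clause embedded under 'allege'. It moves to the left edge, and the trace sits right after 'allege':
Who might the director allege ___ may inspect the recording?

The director might allege who may inspect the recording.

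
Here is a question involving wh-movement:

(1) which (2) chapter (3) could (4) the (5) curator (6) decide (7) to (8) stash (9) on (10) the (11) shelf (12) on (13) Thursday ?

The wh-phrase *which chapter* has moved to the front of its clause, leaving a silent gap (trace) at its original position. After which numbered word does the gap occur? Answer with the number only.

8

In situ: The curator could decide to stash which chapter on the shelf on Thursday.
'which chapter' functions as the direct object of 'stash'. It moves to the left edge, and the trace sits right after 'stash':
Which chapter could the curator decide to stash ___ on the shelf on Thursday?
'stash' is word 8.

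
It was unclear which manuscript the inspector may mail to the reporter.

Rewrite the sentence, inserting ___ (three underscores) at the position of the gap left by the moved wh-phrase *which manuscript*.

It was unclear which manuscript the inspector may mail ___ to the reporter.

Before movement: The inspector may mail which manuscript to the reporter.
'which manuscript' is the direct object of 'mail'. The gap is right after 'mail'.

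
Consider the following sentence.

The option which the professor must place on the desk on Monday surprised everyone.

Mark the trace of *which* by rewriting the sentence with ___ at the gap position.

The option which the professor must place ___ on the desk on Monday surprised everyone.

'which' is the direct object of 'place'. The gap is right after 'place'.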